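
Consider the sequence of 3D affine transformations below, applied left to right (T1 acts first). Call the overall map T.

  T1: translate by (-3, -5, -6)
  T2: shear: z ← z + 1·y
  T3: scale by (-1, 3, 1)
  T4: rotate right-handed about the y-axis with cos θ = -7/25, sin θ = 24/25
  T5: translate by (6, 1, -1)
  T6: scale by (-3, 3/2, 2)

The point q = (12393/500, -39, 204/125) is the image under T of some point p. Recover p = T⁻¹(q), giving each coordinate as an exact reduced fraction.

p = (3/4, -4, 4/5)

T1 = [1 0 0 -3; 0 1 0 -5; 0 0 1 -6; 0 0 0 1]
T2·T1 = [1 0 0 -3; 0 1 0 -5; 0 1 1 -11; 0 0 0 1]
T3·…·T1 = [-1 0 0 3; 0 3 0 -15; 0 1 1 -11; 0 0 0 1]
T4·…·T1 = [7/25 24/25 24/25 -57/5; 0 3 0 -15; 24/25 -7/25 -7/25 1/5; 0 0 0 1]
T5·…·T1 = [7/25 24/25 24/25 -27/5; 0 3 0 -14; 24/25 -7/25 -7/25 -4/5; 0 0 0 1]
T6·…·T1 = [-21/25 -72/25 -72/25 81/5; 0 9/2 0 -21; 48/25 -14/25 -14/25 -8/5; 0 0 0 1]
det M = 27; M⁻¹ = [-7/75 0 12/25 57/25; 0 2/9 0 14/3; -8/25 -2/9 -7/50 22/75; 0 0 0 1]
M⁻¹ · (12393/500, -39, 204/125)ᵀ = (3/4, -4, 4/5)ᵀ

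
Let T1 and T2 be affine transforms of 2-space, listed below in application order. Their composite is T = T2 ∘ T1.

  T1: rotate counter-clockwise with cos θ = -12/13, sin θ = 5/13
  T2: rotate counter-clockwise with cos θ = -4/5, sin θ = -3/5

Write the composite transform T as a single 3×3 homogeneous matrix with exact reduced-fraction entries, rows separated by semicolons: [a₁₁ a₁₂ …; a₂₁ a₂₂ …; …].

T = [63/65 -16/65 0; 16/65 63/65 0; 0 0 1]

T1 = [-12/13 -5/13 0; 5/13 -12/13 0; 0 0 1]
T2·T1 = [63/65 -16/65 0; 16/65 63/65 0; 0 0 1]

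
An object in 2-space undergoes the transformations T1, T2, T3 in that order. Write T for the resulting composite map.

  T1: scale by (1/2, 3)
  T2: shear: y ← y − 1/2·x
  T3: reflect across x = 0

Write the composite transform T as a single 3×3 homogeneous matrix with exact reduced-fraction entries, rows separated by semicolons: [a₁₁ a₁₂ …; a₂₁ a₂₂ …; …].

T1 = [1/2 0 0; 0 3 0; 0 0 1]
T2·T1 = [1/2 0 0; -1/4 3 0; 0 0 1]
T3·…·T1 = [-1/2 0 0; -1/4 3 0; 0 0 1]

T = [-1/2 0 0; -1/4 3 0; 0 0 1]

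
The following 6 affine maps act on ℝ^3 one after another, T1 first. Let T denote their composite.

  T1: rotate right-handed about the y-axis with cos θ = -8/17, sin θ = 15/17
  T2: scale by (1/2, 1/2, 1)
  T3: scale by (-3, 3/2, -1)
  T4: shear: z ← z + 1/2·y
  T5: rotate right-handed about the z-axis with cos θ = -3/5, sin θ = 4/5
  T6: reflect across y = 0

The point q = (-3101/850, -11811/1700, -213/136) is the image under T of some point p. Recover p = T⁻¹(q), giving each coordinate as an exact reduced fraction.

p = (8/5, -5/3, -5)

T1 = [-8/17 0 15/17 0; 0 1 0 0; -15/17 0 -8/17 0; 0 0 0 1]
T2·T1 = [-4/17 0 15/34 0; 0 1/2 0 0; -15/17 0 -8/17 0; 0 0 0 1]
T3·…·T1 = [12/17 0 -45/34 0; 0 3/4 0 0; 15/17 0 8/17 0; 0 0 0 1]
T4·…·T1 = [12/17 0 -45/34 0; 0 3/4 0 0; 15/17 3/8 8/17 0; 0 0 0 1]
T5·…·T1 = [-36/85 -3/5 27/34 0; 48/85 -9/20 -18/17 0; 15/17 3/8 8/17 0; 0 0 0 1]
T6·…·T1 = [-36/85 -3/5 27/34 0; -48/85 9/20 18/17 0; 15/17 3/8 8/17 0; 0 0 0 1]
det M = -9/8; M⁻¹ = [14/85 -263/510 15/17 0; -16/15 4/5 0 0; 46/85 28/85 8/17 0; 0 0 0 1]
M⁻¹ · (-3101/850, -11811/1700, -213/136)ᵀ = (8/5, -5/3, -5)ᵀ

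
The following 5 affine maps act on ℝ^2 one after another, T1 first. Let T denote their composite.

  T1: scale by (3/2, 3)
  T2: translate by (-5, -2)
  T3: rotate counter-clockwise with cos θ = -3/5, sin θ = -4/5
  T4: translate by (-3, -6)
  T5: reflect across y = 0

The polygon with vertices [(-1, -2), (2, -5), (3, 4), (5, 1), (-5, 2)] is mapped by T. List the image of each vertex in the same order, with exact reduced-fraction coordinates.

T1 scale by (3/2, 3): (-1, -2) → (-3/2, -6); (2, -5) → (3, -15); (3, 4) → (9/2, 12); (5, 1) → (15/2, 3); (-5, 2) → (-15/2, 6)
T2 translate by (-5, -2): (-3/2, -6) → (-13/2, -8); (3, -15) → (-2, -17); (9/2, 12) → (-1/2, 10); (15/2, 3) → (5/2, 1); (-15/2, 6) → (-25/2, 4)
T3 rotate counter-clockwise with cos θ = -3/5, sin θ = -4/5: (-13/2, -8) → (-5/2, 10); (-2, -17) → (-62/5, 59/5); (-1/2, 10) → (83/10, -28/5); (5/2, 1) → (-7/10, -13/5); (-25/2, 4) → (107/10, 38/5)
T4 translate by (-3, -6): (-5/2, 10) → (-11/2, 4); (-62/5, 59/5) → (-77/5, 29/5); (83/10, -28/5) → (53/10, -58/5); (-7/10, -13/5) → (-37/10, -43/5); (107/10, 38/5) → (77/10, 8/5)
T5 reflect across y = 0: (-11/2, 4) → (-11/2, -4); (-77/5, 29/5) → (-77/5, -29/5); (53/10, -58/5) → (53/10, 58/5); (-37/10, -43/5) → (-37/10, 43/5); (77/10, 8/5) → (77/10, -8/5)

image vertices: (-11/2, -4), (-77/5, -29/5), (53/10, 58/5), (-37/10, 43/5), (77/10, -8/5)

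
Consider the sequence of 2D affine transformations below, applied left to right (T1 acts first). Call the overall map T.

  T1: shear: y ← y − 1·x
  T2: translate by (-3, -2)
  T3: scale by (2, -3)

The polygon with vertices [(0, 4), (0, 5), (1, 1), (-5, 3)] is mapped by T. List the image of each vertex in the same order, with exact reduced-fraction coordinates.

T1 shear: y ← y − 1·x: (0, 4) → (0, 4); (0, 5) → (0, 5); (1, 1) → (1, 0); (-5, 3) → (-5, 8)
T2 translate by (-3, -2): (0, 4) → (-3, 2); (0, 5) → (-3, 3); (1, 0) → (-2, -2); (-5, 8) → (-8, 6)
T3 scale by (2, -3): (-3, 2) → (-6, -6); (-3, 3) → (-6, -9); (-2, -2) → (-4, 6); (-8, 6) → (-16, -18)

image vertices: (-6, -6), (-6, -9), (-4, 6), (-16, -18)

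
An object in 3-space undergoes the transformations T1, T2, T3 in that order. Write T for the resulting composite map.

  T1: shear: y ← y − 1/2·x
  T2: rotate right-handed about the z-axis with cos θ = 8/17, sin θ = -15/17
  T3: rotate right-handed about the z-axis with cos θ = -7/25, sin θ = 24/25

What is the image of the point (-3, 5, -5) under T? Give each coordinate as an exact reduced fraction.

T1 shear: y ← y − 1/2·x: (-3, 5, -5) → (-3, 13/2, -5)
T2 rotate right-handed about the z-axis with cos θ = 8/17, sin θ = -15/17: (-3, 13/2, -5) → (147/34, 97/17, -5)
T3 rotate right-handed about the z-axis with cos θ = -7/25, sin θ = 24/25: (147/34, 97/17, -5) → (-1137/170, 217/85, -5)

T(p) = (-1137/170, 217/85, -5)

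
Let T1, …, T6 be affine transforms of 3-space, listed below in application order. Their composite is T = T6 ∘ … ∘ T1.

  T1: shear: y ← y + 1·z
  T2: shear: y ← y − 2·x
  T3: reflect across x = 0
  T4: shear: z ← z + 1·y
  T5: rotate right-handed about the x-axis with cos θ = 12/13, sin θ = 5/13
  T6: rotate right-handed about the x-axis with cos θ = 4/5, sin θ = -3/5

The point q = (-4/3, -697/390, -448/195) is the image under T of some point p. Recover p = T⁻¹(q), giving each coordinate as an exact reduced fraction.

p = (4/3, 3, -3/2)

T1 = [1 0 0 0; 0 1 1 0; 0 0 1 0; 0 0 0 1]
T2·T1 = [1 0 0 0; -2 1 1 0; 0 0 1 0; 0 0 0 1]
T3·…·T1 = [-1 0 0 0; -2 1 1 0; 0 0 1 0; 0 0 0 1]
T4·…·T1 = [-1 0 0 0; -2 1 1 0; -2 1 2 0; 0 0 0 1]
T5·…·T1 = [-1 0 0 0; -14/13 7/13 2/13 0; -34/13 17/13 29/13 0; 0 0 0 1]
T6·…·T1 = [-1 0 0 0; -158/65 79/65 19/13 0; -94/65 47/65 22/13 0; 0 0 0 1]
det M = -1; M⁻¹ = [-1 0 0 0; -2 22/13 -19/13 0; 0 -47/65 79/65 0; 0 0 0 1]
M⁻¹ · (-4/3, -697/390, -448/195)ᵀ = (4/3, 3, -3/2)ᵀ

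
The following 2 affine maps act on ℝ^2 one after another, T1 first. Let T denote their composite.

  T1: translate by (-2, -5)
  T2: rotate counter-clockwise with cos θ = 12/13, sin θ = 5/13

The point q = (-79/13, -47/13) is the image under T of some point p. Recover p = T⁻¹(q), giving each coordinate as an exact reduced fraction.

p = (-5, 4)

T1 = [1 0 -2; 0 1 -5; 0 0 1]
T2·T1 = [12/13 -5/13 1/13; 5/13 12/13 -70/13; 0 0 1]
det M = 1; M⁻¹ = [12/13 5/13 2; -5/13 12/13 5; 0 0 1]
M⁻¹ · (-79/13, -47/13)ᵀ = (-5, 4)ᵀ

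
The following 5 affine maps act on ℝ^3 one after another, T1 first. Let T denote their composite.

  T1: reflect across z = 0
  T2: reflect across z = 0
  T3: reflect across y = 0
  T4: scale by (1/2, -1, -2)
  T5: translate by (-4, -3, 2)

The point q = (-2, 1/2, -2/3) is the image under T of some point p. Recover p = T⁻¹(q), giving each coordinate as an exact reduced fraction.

p = (4, 7/2, 4/3)

T1 = [1 0 0 0; 0 1 0 0; 0 0 -1 0; 0 0 0 1]
T2·T1 = [1 0 0 0; 0 1 0 0; 0 0 1 0; 0 0 0 1]
T3·…·T1 = [1 0 0 0; 0 -1 0 0; 0 0 1 0; 0 0 0 1]
T4·…·T1 = [1/2 0 0 0; 0 1 0 0; 0 0 -2 0; 0 0 0 1]
T5·…·T1 = [1/2 0 0 -4; 0 1 0 -3; 0 0 -2 2; 0 0 0 1]
det M = -1; M⁻¹ = [2 0 0 8; 0 1 0 3; 0 0 -1/2 1; 0 0 0 1]
M⁻¹ · (-2, 1/2, -2/3)ᵀ = (4, 7/2, 4/3)ᵀ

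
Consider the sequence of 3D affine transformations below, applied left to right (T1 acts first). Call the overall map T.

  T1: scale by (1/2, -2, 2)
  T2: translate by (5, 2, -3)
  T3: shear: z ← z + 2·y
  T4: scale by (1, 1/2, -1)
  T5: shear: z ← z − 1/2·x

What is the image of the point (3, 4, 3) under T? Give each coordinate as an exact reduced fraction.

T(p) = (13/2, -3, 23/4)

T1 scale by (1/2, -2, 2): (3, 4, 3) → (3/2, -8, 6)
T2 translate by (5, 2, -3): (3/2, -8, 6) → (13/2, -6, 3)
T3 shear: z ← z + 2·y: (13/2, -6, 3) → (13/2, -6, -9)
T4 scale by (1, 1/2, -1): (13/2, -6, -9) → (13/2, -3, 9)
T5 shear: z ← z − 1/2·x: (13/2, -3, 9) → (13/2, -3, 23/4)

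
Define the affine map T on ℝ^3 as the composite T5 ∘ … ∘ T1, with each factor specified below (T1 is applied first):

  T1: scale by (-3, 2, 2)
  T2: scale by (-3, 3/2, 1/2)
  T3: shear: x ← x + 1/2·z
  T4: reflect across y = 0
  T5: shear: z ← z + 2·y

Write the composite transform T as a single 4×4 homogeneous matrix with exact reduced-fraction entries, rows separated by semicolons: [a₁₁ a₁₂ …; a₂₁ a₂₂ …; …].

T1 = [-3 0 0 0; 0 2 0 0; 0 0 2 0; 0 0 0 1]
T2·T1 = [9 0 0 0; 0 3 0 0; 0 0 1 0; 0 0 0 1]
T3·…·T1 = [9 0 1/2 0; 0 3 0 0; 0 0 1 0; 0 0 0 1]
T4·…·T1 = [9 0 1/2 0; 0 -3 0 0; 0 0 1 0; 0 0 0 1]
T5·…·T1 = [9 0 1/2 0; 0 -3 0 0; 0 -6 1 0; 0 0 0 1]

T = [9 0 1/2 0; 0 -3 0 0; 0 -6 1 0; 0 0 0 1]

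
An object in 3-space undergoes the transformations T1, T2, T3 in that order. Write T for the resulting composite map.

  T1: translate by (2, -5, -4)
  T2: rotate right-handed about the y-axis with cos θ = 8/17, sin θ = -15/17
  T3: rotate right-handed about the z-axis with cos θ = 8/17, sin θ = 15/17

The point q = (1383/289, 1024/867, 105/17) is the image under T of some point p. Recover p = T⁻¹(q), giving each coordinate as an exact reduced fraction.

T1 = [1 0 0 2; 0 1 0 -5; 0 0 1 -4; 0 0 0 1]
T2·T1 = [8/17 0 -15/17 76/17; 0 1 0 -5; 15/17 0 8/17 -2/17; 0 0 0 1]
T3·…·T1 = [64/289 -15/17 -120/289 1883/289; 120/289 8/17 -225/289 460/289; 15/17 0 8/17 -2/17; 0 0 0 1]
det M = 1; M⁻¹ = [64/289 120/289 15/17 -2; -15/17 8/17 0 5; -120/289 -225/289 8/17 4; 0 0 0 1]
M⁻¹ · (1383/289, 1024/867, 105/17)ᵀ = (5, 4/3, 4)ᵀ

p = (5, 4/3, 4)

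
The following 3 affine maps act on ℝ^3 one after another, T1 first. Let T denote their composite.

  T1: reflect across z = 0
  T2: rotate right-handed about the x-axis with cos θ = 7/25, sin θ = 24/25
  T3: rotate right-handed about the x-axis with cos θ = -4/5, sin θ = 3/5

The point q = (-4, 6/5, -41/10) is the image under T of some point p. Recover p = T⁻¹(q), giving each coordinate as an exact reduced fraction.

p = (-4, 3/2, -4)

T1 = [1 0 0 0; 0 1 0 0; 0 0 -1 0; 0 0 0 1]
T2·T1 = [1 0 0 0; 0 7/25 24/25 0; 0 24/25 -7/25 0; 0 0 0 1]
T3·…·T1 = [1 0 0 0; 0 -4/5 -3/5 0; 0 -3/5 4/5 0; 0 0 0 1]
det M = -1; M⁻¹ = [1 0 0 0; 0 -4/5 -3/5 0; 0 -3/5 4/5 0; 0 0 0 1]
M⁻¹ · (-4, 6/5, -41/10)ᵀ = (-4, 3/2, -4)ᵀ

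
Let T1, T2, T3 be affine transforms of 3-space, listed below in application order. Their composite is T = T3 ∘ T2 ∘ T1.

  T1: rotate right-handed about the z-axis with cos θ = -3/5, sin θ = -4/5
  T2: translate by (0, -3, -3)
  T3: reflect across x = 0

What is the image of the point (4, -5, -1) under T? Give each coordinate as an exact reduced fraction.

T1 rotate right-handed about the z-axis with cos θ = -3/5, sin θ = -4/5: (4, -5, -1) → (-32/5, -1/5, -1)
T2 translate by (0, -3, -3): (-32/5, -1/5, -1) → (-32/5, -16/5, -4)
T3 reflect across x = 0: (-32/5, -16/5, -4) → (32/5, -16/5, -4)

T(p) = (32/5, -16/5, -4)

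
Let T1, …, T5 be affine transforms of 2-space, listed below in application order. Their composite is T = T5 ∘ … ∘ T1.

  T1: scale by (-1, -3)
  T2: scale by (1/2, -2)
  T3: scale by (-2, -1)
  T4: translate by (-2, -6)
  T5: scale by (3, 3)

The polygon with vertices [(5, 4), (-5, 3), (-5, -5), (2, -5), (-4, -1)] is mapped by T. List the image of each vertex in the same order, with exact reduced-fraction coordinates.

image vertices: (9, -90), (-21, -72), (-21, 72), (0, 72), (-18, 0)

T1 scale by (-1, -3): (5, 4) → (-5, -12); (-5, 3) → (5, -9); (-5, -5) → (5, 15); (2, -5) → (-2, 15); (-4, -1) → (4, 3)
T2 scale by (1/2, -2): (-5, -12) → (-5/2, 24); (5, -9) → (5/2, 18); (5, 15) → (5/2, -30); (-2, 15) → (-1, -30); (4, 3) → (2, -6)
T3 scale by (-2, -1): (-5/2, 24) → (5, -24); (5/2, 18) → (-5, -18); (5/2, -30) → (-5, 30); (-1, -30) → (2, 30); (2, -6) → (-4, 6)
T4 translate by (-2, -6): (5, -24) → (3, -30); (-5, -18) → (-7, -24); (-5, 30) → (-7, 24); (2, 30) → (0, 24); (-4, 6) → (-6, 0)
T5 scale by (3, 3): (3, -30) → (9, -90); (-7, -24) → (-21, -72); (-7, 24) → (-21, 72); (0, 24) → (0, 72); (-6, 0) → (-18, 0)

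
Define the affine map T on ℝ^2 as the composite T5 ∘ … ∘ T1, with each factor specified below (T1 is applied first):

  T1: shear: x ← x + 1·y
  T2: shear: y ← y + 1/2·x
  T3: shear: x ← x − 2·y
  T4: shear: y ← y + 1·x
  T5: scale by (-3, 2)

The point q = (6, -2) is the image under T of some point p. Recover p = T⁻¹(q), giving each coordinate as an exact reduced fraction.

p = (-1, 1)

T1 = [1 1 0; 0 1 0; 0 0 1]
T2·T1 = [1 1 0; 1/2 3/2 0; 0 0 1]
T3·…·T1 = [0 -2 0; 1/2 3/2 0; 0 0 1]
T4·…·T1 = [0 -2 0; 1/2 -1/2 0; 0 0 1]
T5·…·T1 = [0 6 0; 1 -1 0; 0 0 1]
det M = -6; M⁻¹ = [1/6 1 0; 1/6 0 0; 0 0 1]
M⁻¹ · (6, -2)ᵀ = (-1, 1)ᵀ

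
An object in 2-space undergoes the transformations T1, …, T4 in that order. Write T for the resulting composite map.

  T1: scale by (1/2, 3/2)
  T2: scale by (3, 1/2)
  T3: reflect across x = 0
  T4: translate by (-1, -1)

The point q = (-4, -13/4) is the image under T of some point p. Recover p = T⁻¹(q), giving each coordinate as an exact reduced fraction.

T1 = [1/2 0 0; 0 3/2 0; 0 0 1]
T2·T1 = [3/2 0 0; 0 3/4 0; 0 0 1]
T3·…·T1 = [-3/2 0 0; 0 3/4 0; 0 0 1]
T4·…·T1 = [-3/2 0 -1; 0 3/4 -1; 0 0 1]
det M = -9/8; M⁻¹ = [-2/3 0 -2/3; 0 4/3 4/3; 0 0 1]
M⁻¹ · (-4, -13/4)ᵀ = (2, -3)ᵀ

p = (2, -3)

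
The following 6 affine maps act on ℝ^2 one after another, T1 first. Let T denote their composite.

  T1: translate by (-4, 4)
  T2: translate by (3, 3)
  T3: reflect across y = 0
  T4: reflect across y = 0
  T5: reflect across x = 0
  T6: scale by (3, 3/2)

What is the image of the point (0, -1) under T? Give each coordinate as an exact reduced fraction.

T(p) = (3, 9)

T1 translate by (-4, 4): (0, -1) → (-4, 3)
T2 translate by (3, 3): (-4, 3) → (-1, 6)
T3 reflect across y = 0: (-1, 6) → (-1, -6)
T4 reflect across y = 0: (-1, -6) → (-1, 6)
T5 reflect across x = 0: (-1, 6) → (1, 6)
T6 scale by (3, 3/2): (1, 6) → (3, 9)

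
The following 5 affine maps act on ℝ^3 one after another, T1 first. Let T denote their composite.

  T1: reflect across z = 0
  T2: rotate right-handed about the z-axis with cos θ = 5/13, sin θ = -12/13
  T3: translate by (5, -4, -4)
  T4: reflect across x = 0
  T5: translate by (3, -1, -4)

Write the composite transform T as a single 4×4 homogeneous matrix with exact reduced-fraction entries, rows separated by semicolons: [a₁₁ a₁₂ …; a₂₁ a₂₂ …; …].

T = [-5/13 -12/13 0 -2; -12/13 5/13 0 -5; 0 0 -1 -8; 0 0 0 1]

T1 = [1 0 0 0; 0 1 0 0; 0 0 -1 0; 0 0 0 1]
T2·T1 = [5/13 12/13 0 0; -12/13 5/13 0 0; 0 0 -1 0; 0 0 0 1]
T3·…·T1 = [5/13 12/13 0 5; -12/13 5/13 0 -4; 0 0 -1 -4; 0 0 0 1]
T4·…·T1 = [-5/13 -12/13 0 -5; -12/13 5/13 0 -4; 0 0 -1 -4; 0 0 0 1]
T5·…·T1 = [-5/13 -12/13 0 -2; -12/13 5/13 0 -5; 0 0 -1 -8; 0 0 0 1]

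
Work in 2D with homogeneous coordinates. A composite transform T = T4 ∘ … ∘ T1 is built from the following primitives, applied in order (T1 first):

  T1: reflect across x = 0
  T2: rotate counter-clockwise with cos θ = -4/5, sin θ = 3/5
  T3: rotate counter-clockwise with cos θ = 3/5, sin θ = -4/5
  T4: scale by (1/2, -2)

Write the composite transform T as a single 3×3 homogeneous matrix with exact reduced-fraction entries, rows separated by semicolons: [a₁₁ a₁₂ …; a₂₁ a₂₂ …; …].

T1 = [-1 0 0; 0 1 0; 0 0 1]
T2·T1 = [4/5 -3/5 0; -3/5 -4/5 0; 0 0 1]
T3·…·T1 = [0 -1 0; -1 0 0; 0 0 1]
T4·…·T1 = [0 -1/2 0; 2 0 0; 0 0 1]

T = [0 -1/2 0; 2 0 0; 0 0 1]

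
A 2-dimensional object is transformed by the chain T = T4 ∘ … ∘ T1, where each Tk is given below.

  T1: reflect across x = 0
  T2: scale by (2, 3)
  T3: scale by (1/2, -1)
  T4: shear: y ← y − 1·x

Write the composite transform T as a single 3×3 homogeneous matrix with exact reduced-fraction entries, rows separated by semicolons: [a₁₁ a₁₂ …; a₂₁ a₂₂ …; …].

T1 = [-1 0 0; 0 1 0; 0 0 1]
T2·T1 = [-2 0 0; 0 3 0; 0 0 1]
T3·…·T1 = [-1 0 0; 0 -3 0; 0 0 1]
T4·…·T1 = [-1 0 0; 1 -3 0; 0 0 1]

T = [-1 0 0; 1 -3 0; 0 0 1]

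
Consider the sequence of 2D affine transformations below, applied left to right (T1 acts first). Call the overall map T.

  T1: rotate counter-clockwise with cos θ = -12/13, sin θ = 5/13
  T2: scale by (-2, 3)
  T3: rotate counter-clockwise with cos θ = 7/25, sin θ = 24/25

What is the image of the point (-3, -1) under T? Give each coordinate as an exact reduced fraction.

T1 rotate counter-clockwise with cos θ = -12/13, sin θ = 5/13: (-3, -1) → (41/13, -3/13)
T2 scale by (-2, 3): (41/13, -3/13) → (-82/13, -9/13)
T3 rotate counter-clockwise with cos θ = 7/25, sin θ = 24/25: (-82/13, -9/13) → (-358/325, -2031/325)

T(p) = (-358/325, -2031/325)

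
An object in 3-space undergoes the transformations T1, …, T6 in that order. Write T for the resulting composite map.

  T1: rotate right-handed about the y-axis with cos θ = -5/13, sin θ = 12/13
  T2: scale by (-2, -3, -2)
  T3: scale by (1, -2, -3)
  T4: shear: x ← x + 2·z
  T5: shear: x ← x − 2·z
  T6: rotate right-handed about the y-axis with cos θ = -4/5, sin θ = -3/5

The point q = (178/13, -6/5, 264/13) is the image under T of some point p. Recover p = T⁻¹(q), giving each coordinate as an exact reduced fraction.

p = (4, -1/5, 1)

T1 = [-5/13 0 12/13 0; 0 1 0 0; -12/13 0 -5/13 0; 0 0 0 1]
T2·T1 = [10/13 0 -24/13 0; 0 -3 0 0; 24/13 0 10/13 0; 0 0 0 1]
T3·…·T1 = [10/13 0 -24/13 0; 0 6 0 0; -72/13 0 -30/13 0; 0 0 0 1]
T4·…·T1 = [-134/13 0 -84/13 0; 0 6 0 0; -72/13 0 -30/13 0; 0 0 0 1]
T5·…·T1 = [10/13 0 -24/13 0; 0 6 0 0; -72/13 0 -30/13 0; 0 0 0 1]
T6·…·T1 = [176/65 0 186/65 0; 0 6 0 0; 318/65 0 48/65 0; 0 0 0 1]
det M = -72; M⁻¹ = [-4/65 0 31/130 0; 0 1/6 0 0; 53/130 0 -44/195 0; 0 0 0 1]
M⁻¹ · (178/13, -6/5, 264/13)ᵀ = (4, -1/5, 1)ᵀ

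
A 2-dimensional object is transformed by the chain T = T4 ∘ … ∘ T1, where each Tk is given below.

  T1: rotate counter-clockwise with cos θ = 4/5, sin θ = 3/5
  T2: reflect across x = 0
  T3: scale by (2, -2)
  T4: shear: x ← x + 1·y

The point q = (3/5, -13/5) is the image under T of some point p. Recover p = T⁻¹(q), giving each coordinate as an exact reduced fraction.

p = (-1/2, 2)

T1 = [4/5 -3/5 0; 3/5 4/5 0; 0 0 1]
T2·T1 = [-4/5 3/5 0; 3/5 4/5 0; 0 0 1]
T3·…·T1 = [-8/5 6/5 0; -6/5 -8/5 0; 0 0 1]
T4·…·T1 = [-14/5 -2/5 0; -6/5 -8/5 0; 0 0 1]
det M = 4; M⁻¹ = [-2/5 1/10 0; 3/10 -7/10 0; 0 0 1]
M⁻¹ · (3/5, -13/5)ᵀ = (-1/2, 2)ᵀ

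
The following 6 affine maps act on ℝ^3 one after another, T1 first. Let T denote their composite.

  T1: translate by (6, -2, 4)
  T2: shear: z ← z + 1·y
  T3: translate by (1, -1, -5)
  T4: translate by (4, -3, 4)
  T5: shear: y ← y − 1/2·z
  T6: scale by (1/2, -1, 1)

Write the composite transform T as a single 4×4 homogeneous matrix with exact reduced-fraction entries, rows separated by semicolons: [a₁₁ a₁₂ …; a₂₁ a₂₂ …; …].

T1 = [1 0 0 6; 0 1 0 -2; 0 0 1 4; 0 0 0 1]
T2·T1 = [1 0 0 6; 0 1 0 -2; 0 1 1 2; 0 0 0 1]
T3·…·T1 = [1 0 0 7; 0 1 0 -3; 0 1 1 -3; 0 0 0 1]
T4·…·T1 = [1 0 0 11; 0 1 0 -6; 0 1 1 1; 0 0 0 1]
T5·…·T1 = [1 0 0 11; 0 1/2 -1/2 -13/2; 0 1 1 1; 0 0 0 1]
T6·…·T1 = [1/2 0 0 11/2; 0 -1/2 1/2 13/2; 0 1 1 1; 0 0 0 1]

T = [1/2 0 0 11/2; 0 -1/2 1/2 13/2; 0 1 1 1; 0 0 0 1]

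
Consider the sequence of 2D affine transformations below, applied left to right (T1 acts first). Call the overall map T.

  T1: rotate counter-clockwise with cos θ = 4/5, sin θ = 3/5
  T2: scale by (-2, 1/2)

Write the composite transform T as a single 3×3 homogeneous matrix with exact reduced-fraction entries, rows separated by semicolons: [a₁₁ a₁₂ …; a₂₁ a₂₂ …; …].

T = [-8/5 6/5 0; 3/10 2/5 0; 0 0 1]

T1 = [4/5 -3/5 0; 3/5 4/5 0; 0 0 1]
T2·T1 = [-8/5 6/5 0; 3/10 2/5 0; 0 0 1]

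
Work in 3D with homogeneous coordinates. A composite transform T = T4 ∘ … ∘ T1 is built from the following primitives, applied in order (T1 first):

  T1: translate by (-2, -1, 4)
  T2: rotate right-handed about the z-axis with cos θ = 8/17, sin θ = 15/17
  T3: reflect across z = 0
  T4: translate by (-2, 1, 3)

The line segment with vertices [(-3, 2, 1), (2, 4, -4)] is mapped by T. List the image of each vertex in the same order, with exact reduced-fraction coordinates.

T1 translate by (-2, -1, 4): (-3, 2, 1) → (-5, 1, 5); (2, 4, -4) → (0, 3, 0)
T2 rotate right-handed about the z-axis with cos θ = 8/17, sin θ = 15/17: (-5, 1, 5) → (-55/17, -67/17, 5); (0, 3, 0) → (-45/17, 24/17, 0)
T3 reflect across z = 0: (-55/17, -67/17, 5) → (-55/17, -67/17, -5); (-45/17, 24/17, 0) → (-45/17, 24/17, 0)
T4 translate by (-2, 1, 3): (-55/17, -67/17, -5) → (-89/17, -50/17, -2); (-45/17, 24/17, 0) → (-79/17, 41/17, 3)

image vertices: (-89/17, -50/17, -2), (-79/17, 41/17, 3)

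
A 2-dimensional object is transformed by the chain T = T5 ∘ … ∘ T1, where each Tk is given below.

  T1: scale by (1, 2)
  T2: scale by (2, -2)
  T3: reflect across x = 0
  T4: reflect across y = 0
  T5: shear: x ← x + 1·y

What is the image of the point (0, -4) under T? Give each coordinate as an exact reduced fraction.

T(p) = (-16, -16)

T1 scale by (1, 2): (0, -4) → (0, -8)
T2 scale by (2, -2): (0, -8) → (0, 16)
T3 reflect across x = 0: (0, 16) → (0, 16)
T4 reflect across y = 0: (0, 16) → (0, -16)
T5 shear: x ← x + 1·y: (0, -16) → (-16, -16)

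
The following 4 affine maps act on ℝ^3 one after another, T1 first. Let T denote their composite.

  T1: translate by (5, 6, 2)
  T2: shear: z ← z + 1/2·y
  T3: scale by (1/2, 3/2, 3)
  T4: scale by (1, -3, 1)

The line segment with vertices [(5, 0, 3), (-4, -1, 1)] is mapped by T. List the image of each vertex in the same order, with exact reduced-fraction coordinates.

image vertices: (5, -27, 24), (1/2, -45/2, 33/2)

T1 translate by (5, 6, 2): (5, 0, 3) → (10, 6, 5); (-4, -1, 1) → (1, 5, 3)
T2 shear: z ← z + 1/2·y: (10, 6, 5) → (10, 6, 8); (1, 5, 3) → (1, 5, 11/2)
T3 scale by (1/2, 3/2, 3): (10, 6, 8) → (5, 9, 24); (1, 5, 11/2) → (1/2, 15/2, 33/2)
T4 scale by (1, -3, 1): (5, 9, 24) → (5, -27, 24); (1/2, 15/2, 33/2) → (1/2, -45/2, 33/2)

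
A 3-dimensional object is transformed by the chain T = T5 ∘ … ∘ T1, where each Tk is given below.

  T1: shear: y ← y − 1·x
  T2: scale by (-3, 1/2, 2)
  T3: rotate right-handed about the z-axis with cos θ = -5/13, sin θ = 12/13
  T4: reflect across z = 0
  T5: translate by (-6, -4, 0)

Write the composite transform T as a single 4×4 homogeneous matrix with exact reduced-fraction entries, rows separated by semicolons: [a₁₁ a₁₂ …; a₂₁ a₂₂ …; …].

T1 = [1 0 0 0; -1 1 0 0; 0 0 1 0; 0 0 0 1]
T2·T1 = [-3 0 0 0; -1/2 1/2 0 0; 0 0 2 0; 0 0 0 1]
T3·…·T1 = [21/13 -6/13 0 0; -67/26 -5/26 0 0; 0 0 2 0; 0 0 0 1]
T4·…·T1 = [21/13 -6/13 0 0; -67/26 -5/26 0 0; 0 0 -2 0; 0 0 0 1]
T5·…·T1 = [21/13 -6/13 0 -6; -67/26 -5/26 0 -4; 0 0 -2 0; 0 0 0 1]

T = [21/13 -6/13 0 -6; -67/26 -5/26 0 -4; 0 0 -2 0; 0 0 0 1]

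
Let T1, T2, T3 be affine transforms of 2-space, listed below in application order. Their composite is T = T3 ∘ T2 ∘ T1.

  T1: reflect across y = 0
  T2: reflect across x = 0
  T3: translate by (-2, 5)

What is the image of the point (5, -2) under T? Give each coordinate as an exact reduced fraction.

T(p) = (-7, 7)

T1 reflect across y = 0: (5, -2) → (5, 2)
T2 reflect across x = 0: (5, 2) → (-5, 2)
T3 translate by (-2, 5): (-5, 2) → (-7, 7)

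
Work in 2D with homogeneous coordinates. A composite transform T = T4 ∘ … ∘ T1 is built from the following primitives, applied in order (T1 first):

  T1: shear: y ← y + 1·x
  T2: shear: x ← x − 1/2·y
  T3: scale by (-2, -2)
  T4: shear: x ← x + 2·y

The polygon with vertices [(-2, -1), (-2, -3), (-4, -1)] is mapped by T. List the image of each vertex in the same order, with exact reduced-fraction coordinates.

image vertices: (13, 6), (19, 10), (23, 10)

T1 shear: y ← y + 1·x: (-2, -1) → (-2, -3); (-2, -3) → (-2, -5); (-4, -1) → (-4, -5)
T2 shear: x ← x − 1/2·y: (-2, -3) → (-1/2, -3); (-2, -5) → (1/2, -5); (-4, -5) → (-3/2, -5)
T3 scale by (-2, -2): (-1/2, -3) → (1, 6); (1/2, -5) → (-1, 10); (-3/2, -5) → (3, 10)
T4 shear: x ← x + 2·y: (1, 6) → (13, 6); (-1, 10) → (19, 10); (3, 10) → (23, 10)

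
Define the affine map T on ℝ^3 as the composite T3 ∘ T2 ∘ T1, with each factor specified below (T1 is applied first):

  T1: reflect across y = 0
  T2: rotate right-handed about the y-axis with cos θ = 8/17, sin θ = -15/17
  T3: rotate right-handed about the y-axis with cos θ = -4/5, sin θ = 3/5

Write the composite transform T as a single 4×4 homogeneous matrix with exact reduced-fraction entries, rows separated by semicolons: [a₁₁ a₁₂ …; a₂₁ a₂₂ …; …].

T = [13/85 0 84/85 0; 0 -1 0 0; -84/85 0 13/85 0; 0 0 0 1]

T1 = [1 0 0 0; 0 -1 0 0; 0 0 1 0; 0 0 0 1]
T2·T1 = [8/17 0 -15/17 0; 0 -1 0 0; 15/17 0 8/17 0; 0 0 0 1]
T3·…·T1 = [13/85 0 84/85 0; 0 -1 0 0; -84/85 0 13/85 0; 0 0 0 1]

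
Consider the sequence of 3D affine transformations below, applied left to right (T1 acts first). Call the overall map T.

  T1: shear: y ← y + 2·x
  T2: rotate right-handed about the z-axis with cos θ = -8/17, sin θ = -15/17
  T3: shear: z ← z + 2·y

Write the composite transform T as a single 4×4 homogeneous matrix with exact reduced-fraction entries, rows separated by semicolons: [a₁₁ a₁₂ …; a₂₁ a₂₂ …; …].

T = [22/17 15/17 0 0; -31/17 -8/17 0 0; -62/17 -16/17 1 0; 0 0 0 1]

T1 = [1 0 0 0; 2 1 0 0; 0 0 1 0; 0 0 0 1]
T2·T1 = [22/17 15/17 0 0; -31/17 -8/17 0 0; 0 0 1 0; 0 0 0 1]
T3·…·T1 = [22/17 15/17 0 0; -31/17 -8/17 0 0; -62/17 -16/17 1 0; 0 0 0 1]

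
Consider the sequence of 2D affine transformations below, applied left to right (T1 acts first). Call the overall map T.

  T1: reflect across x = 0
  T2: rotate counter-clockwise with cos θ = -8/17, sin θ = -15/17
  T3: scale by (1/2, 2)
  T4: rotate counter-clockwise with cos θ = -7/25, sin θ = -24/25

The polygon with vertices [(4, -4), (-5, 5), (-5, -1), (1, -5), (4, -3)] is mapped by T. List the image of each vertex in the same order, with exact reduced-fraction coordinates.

image vertices: (4514/425, -56/25), (-2257/170, 14/5), (-6047/850, 94/25), (5749/850, 2/25), (1631/170, -12/5)

T1 reflect across x = 0: (4, -4) → (-4, -4); (-5, 5) → (5, 5); (-5, -1) → (5, -1); (1, -5) → (-1, -5); (4, -3) → (-4, -3)
T2 rotate counter-clockwise with cos θ = -8/17, sin θ = -15/17: (-4, -4) → (-28/17, 92/17); (5, 5) → (35/17, -115/17); (5, -1) → (-55/17, -67/17); (-1, -5) → (-67/17, 55/17); (-4, -3) → (-13/17, 84/17)
T3 scale by (1/2, 2): (-28/17, 92/17) → (-14/17, 184/17); (35/17, -115/17) → (35/34, -230/17); (-55/17, -67/17) → (-55/34, -134/17); (-67/17, 55/17) → (-67/34, 110/17); (-13/17, 84/17) → (-13/34, 168/17)
T4 rotate counter-clockwise with cos θ = -7/25, sin θ = -24/25: (-14/17, 184/17) → (4514/425, -56/25); (35/34, -230/17) → (-2257/170, 14/5); (-55/34, -134/17) → (-6047/850, 94/25); (-67/34, 110/17) → (5749/850, 2/25); (-13/34, 168/17) → (1631/170, -12/5)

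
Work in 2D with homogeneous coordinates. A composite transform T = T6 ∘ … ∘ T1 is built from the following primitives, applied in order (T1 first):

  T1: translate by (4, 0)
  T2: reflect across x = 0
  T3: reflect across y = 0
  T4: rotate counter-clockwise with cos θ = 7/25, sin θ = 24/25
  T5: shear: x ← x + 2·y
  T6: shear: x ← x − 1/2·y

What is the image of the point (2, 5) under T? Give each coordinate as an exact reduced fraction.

T(p) = (-381/50, -179/25)

T1 translate by (4, 0): (2, 5) → (6, 5)
T2 reflect across x = 0: (6, 5) → (-6, 5)
T3 reflect across y = 0: (-6, 5) → (-6, -5)
T4 rotate counter-clockwise with cos θ = 7/25, sin θ = 24/25: (-6, -5) → (78/25, -179/25)
T5 shear: x ← x + 2·y: (78/25, -179/25) → (-56/5, -179/25)
T6 shear: x ← x − 1/2·y: (-56/5, -179/25) → (-381/50, -179/25)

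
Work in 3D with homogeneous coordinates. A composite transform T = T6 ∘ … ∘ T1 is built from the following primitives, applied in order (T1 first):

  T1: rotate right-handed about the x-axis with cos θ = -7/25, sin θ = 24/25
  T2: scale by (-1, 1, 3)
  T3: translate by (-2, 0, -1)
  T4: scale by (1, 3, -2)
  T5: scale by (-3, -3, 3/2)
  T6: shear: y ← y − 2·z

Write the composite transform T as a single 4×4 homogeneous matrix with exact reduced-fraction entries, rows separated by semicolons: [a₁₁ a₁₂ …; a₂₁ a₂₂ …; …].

T1 = [1 0 0 0; 0 -7/25 -24/25 0; 0 24/25 -7/25 0; 0 0 0 1]
T2·T1 = [-1 0 0 0; 0 -7/25 -24/25 0; 0 72/25 -21/25 0; 0 0 0 1]
T3·…·T1 = [-1 0 0 -2; 0 -7/25 -24/25 0; 0 72/25 -21/25 -1; 0 0 0 1]
T4·…·T1 = [-1 0 0 -2; 0 -21/25 -72/25 0; 0 -144/25 42/25 2; 0 0 0 1]
T5·…·T1 = [3 0 0 6; 0 63/25 216/25 0; 0 -216/25 63/25 3; 0 0 0 1]
T6·…·T1 = [3 0 0 6; 0 99/5 18/5 -6; 0 -216/25 63/25 3; 0 0 0 1]

T = [3 0 0 6; 0 99/5 18/5 -6; 0 -216/25 63/25 3; 0 0 0 1]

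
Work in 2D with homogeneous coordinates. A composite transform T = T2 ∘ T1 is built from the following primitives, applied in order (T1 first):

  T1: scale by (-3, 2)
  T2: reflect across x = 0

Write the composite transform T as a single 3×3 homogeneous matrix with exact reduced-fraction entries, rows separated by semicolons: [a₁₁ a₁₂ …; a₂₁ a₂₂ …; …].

T1 = [-3 0 0; 0 2 0; 0 0 1]
T2·T1 = [3 0 0; 0 2 0; 0 0 1]

T = [3 0 0; 0 2 0; 0 0 1]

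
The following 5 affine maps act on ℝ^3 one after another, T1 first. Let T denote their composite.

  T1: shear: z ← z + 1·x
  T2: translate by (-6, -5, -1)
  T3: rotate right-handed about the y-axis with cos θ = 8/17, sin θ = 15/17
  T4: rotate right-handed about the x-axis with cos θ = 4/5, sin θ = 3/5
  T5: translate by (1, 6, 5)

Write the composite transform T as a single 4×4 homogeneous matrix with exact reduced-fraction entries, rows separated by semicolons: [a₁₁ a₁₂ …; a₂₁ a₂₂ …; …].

T1 = [1 0 0 0; 0 1 0 0; 1 0 1 0; 0 0 0 1]
T2·T1 = [1 0 0 -6; 0 1 0 -5; 1 0 1 -1; 0 0 0 1]
T3·…·T1 = [23/17 0 15/17 -63/17; 0 1 0 -5; -7/17 0 8/17 82/17; 0 0 0 1]
T4·…·T1 = [23/17 0 15/17 -63/17; 21/85 4/5 -24/85 -586/85; -28/85 3/5 32/85 73/85; 0 0 0 1]
T5·…·T1 = [23/17 0 15/17 -46/17; 21/85 4/5 -24/85 -76/85; -28/85 3/5 32/85 498/85; 0 0 0 1]

T = [23/17 0 15/17 -46/17; 21/85 4/5 -24/85 -76/85; -28/85 3/5 32/85 498/85; 0 0 0 1]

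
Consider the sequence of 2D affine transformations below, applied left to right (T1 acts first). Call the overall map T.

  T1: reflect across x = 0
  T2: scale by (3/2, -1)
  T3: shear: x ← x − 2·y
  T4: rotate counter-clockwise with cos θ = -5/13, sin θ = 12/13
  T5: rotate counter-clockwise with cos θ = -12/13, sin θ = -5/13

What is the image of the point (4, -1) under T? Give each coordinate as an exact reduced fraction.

T1 reflect across x = 0: (4, -1) → (-4, -1)
T2 scale by (3/2, -1): (-4, -1) → (-6, 1)
T3 shear: x ← x − 2·y: (-6, 1) → (-8, 1)
T4 rotate counter-clockwise with cos θ = -5/13, sin θ = 12/13: (-8, 1) → (28/13, -101/13)
T5 rotate counter-clockwise with cos θ = -12/13, sin θ = -5/13: (28/13, -101/13) → (-841/169, 1072/169)

T(p) = (-841/169, 1072/169)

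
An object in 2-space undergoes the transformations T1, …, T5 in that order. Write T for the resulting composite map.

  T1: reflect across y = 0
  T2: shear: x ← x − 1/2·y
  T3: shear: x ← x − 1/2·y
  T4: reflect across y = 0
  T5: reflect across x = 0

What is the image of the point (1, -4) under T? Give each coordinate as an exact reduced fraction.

T(p) = (3, -4)

T1 reflect across y = 0: (1, -4) → (1, 4)
T2 shear: x ← x − 1/2·y: (1, 4) → (-1, 4)
T3 shear: x ← x − 1/2·y: (-1, 4) → (-3, 4)
T4 reflect across y = 0: (-3, 4) → (-3, -4)
T5 reflect across x = 0: (-3, -4) → (3, -4)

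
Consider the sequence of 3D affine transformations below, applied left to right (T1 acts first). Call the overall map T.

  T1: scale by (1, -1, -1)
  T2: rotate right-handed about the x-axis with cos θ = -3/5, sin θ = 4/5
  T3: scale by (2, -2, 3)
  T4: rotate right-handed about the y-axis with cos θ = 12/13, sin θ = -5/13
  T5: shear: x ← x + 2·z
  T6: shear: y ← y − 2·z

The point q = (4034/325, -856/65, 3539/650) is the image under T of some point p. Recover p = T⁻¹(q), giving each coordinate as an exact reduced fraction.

p = (7/4, -1/2, 9/5)

T1 = [1 0 0 0; 0 -1 0 0; 0 0 -1 0; 0 0 0 1]
T2·T1 = [1 0 0 0; 0 3/5 4/5 0; 0 -4/5 3/5 0; 0 0 0 1]
T3·…·T1 = [2 0 0 0; 0 -6/5 -8/5 0; 0 -12/5 9/5 0; 0 0 0 1]
T4·…·T1 = [24/13 12/13 -9/13 0; 0 -6/5 -8/5 0; 10/13 -144/65 108/65 0; 0 0 0 1]
T5·…·T1 = [44/13 -228/65 171/65 0; 0 -6/5 -8/5 0; 10/13 -144/65 108/65 0; 0 0 0 1]
T6·…·T1 = [44/13 -228/65 171/65 0; -20/13 42/13 -64/13 0; 10/13 -144/65 108/65 0; 0 0 0 1]
det M = -12; M⁻¹ = [6/13 0 -19/26 0; 4/39 -3/10 -41/39 0; -1/13 -2/5 -6/13 0; 0 0 0 1]
M⁻¹ · (4034/325, -856/65, 3539/650)ᵀ = (7/4, -1/2, 9/5)ᵀ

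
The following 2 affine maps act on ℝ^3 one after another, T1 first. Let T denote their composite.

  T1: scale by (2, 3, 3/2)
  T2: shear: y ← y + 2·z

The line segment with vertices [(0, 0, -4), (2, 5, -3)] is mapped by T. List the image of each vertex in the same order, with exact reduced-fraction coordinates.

image vertices: (0, -12, -6), (4, 6, -9/2)

T1 scale by (2, 3, 3/2): (0, 0, -4) → (0, 0, -6); (2, 5, -3) → (4, 15, -9/2)
T2 shear: y ← y + 2·z: (0, 0, -6) → (0, -12, -6); (4, 15, -9/2) → (4, 6, -9/2)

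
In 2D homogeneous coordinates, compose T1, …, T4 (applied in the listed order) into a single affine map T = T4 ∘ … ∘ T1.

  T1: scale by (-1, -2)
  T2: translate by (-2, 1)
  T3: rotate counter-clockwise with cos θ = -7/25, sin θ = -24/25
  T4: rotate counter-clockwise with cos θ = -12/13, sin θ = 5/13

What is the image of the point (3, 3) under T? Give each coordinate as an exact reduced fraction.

T(p) = (49/65, -457/65)

T1 scale by (-1, -2): (3, 3) → (-3, -6)
T2 translate by (-2, 1): (-3, -6) → (-5, -5)
T3 rotate counter-clockwise with cos θ = -7/25, sin θ = -24/25: (-5, -5) → (-17/5, 31/5)
T4 rotate counter-clockwise with cos θ = -12/13, sin θ = 5/13: (-17/5, 31/5) → (49/65, -457/65)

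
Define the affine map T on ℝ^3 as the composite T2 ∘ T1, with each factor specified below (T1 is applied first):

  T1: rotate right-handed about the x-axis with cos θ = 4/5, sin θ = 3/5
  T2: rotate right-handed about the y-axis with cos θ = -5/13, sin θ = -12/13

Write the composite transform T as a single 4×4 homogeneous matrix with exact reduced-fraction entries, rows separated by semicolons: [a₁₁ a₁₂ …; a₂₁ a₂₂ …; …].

T1 = [1 0 0 0; 0 4/5 -3/5 0; 0 3/5 4/5 0; 0 0 0 1]
T2·T1 = [-5/13 -36/65 -48/65 0; 0 4/5 -3/5 0; 12/13 -3/13 -4/13 0; 0 0 0 1]

T = [-5/13 -36/65 -48/65 0; 0 4/5 -3/5 0; 12/13 -3/13 -4/13 0; 0 0 0 1]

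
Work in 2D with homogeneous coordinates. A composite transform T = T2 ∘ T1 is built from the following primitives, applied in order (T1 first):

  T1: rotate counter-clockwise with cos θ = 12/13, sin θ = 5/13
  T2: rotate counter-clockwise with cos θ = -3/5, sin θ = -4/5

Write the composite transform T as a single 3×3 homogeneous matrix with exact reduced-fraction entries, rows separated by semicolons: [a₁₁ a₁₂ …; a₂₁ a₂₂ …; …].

T = [-16/65 63/65 0; -63/65 -16/65 0; 0 0 1]

T1 = [12/13 -5/13 0; 5/13 12/13 0; 0 0 1]
T2·T1 = [-16/65 63/65 0; -63/65 -16/65 0; 0 0 1]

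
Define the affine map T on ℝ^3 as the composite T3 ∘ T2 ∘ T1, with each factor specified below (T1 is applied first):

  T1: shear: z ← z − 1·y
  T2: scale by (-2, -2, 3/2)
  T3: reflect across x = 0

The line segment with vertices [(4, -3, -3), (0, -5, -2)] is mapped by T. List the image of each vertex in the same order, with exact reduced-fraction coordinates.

image vertices: (8, 6, 0), (0, 10, 9/2)

T1 shear: z ← z − 1·y: (4, -3, -3) → (4, -3, 0); (0, -5, -2) → (0, -5, 3)
T2 scale by (-2, -2, 3/2): (4, -3, 0) → (-8, 6, 0); (0, -5, 3) → (0, 10, 9/2)
T3 reflect across x = 0: (-8, 6, 0) → (8, 6, 0); (0, 10, 9/2) → (0, 10, 9/2)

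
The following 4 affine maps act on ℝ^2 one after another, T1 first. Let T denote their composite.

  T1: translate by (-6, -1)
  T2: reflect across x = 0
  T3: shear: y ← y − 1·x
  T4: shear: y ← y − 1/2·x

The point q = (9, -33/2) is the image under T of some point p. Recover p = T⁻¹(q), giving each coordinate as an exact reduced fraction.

T1 = [1 0 -6; 0 1 -1; 0 0 1]
T2·T1 = [-1 0 6; 0 1 -1; 0 0 1]
T3·…·T1 = [-1 0 6; 1 1 -7; 0 0 1]
T4·…·T1 = [-1 0 6; 3/2 1 -10; 0 0 1]
det M = -1; M⁻¹ = [-1 0 6; 3/2 1 1; 0 0 1]
M⁻¹ · (9, -33/2)ᵀ = (-3, -2)ᵀ

p = (-3, -2)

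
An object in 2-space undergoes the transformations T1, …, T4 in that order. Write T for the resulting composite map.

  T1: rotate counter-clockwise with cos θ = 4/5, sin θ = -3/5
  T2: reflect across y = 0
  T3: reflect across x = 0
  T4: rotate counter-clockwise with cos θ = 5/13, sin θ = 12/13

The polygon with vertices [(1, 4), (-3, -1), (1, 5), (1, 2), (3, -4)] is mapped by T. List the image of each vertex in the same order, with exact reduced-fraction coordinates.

image vertices: (76/65, -257/65), (27/13, 31/13), (109/65, -313/65), (2/13, -29/13), (-60/13, 25/13)

T1 rotate counter-clockwise with cos θ = 4/5, sin θ = -3/5: (1, 4) → (16/5, 13/5); (-3, -1) → (-3, 1); (1, 5) → (19/5, 17/5); (1, 2) → (2, 1); (3, -4) → (0, -5)
T2 reflect across y = 0: (16/5, 13/5) → (16/5, -13/5); (-3, 1) → (-3, -1); (19/5, 17/5) → (19/5, -17/5); (2, 1) → (2, -1); (0, -5) → (0, 5)
T3 reflect across x = 0: (16/5, -13/5) → (-16/5, -13/5); (-3, -1) → (3, -1); (19/5, -17/5) → (-19/5, -17/5); (2, -1) → (-2, -1); (0, 5) → (0, 5)
T4 rotate counter-clockwise with cos θ = 5/13, sin θ = 12/13: (-16/5, -13/5) → (76/65, -257/65); (3, -1) → (27/13, 31/13); (-19/5, -17/5) → (109/65, -313/65); (-2, -1) → (2/13, -29/13); (0, 5) → (-60/13, 25/13)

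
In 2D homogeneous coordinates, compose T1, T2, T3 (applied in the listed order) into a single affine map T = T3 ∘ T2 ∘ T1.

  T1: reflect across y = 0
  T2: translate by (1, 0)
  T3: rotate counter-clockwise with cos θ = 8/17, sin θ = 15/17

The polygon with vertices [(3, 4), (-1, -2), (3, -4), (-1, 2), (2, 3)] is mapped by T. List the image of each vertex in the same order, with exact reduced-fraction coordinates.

T1 reflect across y = 0: (3, 4) → (3, -4); (-1, -2) → (-1, 2); (3, -4) → (3, 4); (-1, 2) → (-1, -2); (2, 3) → (2, -3)
T2 translate by (1, 0): (3, -4) → (4, -4); (-1, 2) → (0, 2); (3, 4) → (4, 4); (-1, -2) → (0, -2); (2, -3) → (3, -3)
T3 rotate counter-clockwise with cos θ = 8/17, sin θ = 15/17: (4, -4) → (92/17, 28/17); (0, 2) → (-30/17, 16/17); (4, 4) → (-28/17, 92/17); (0, -2) → (30/17, -16/17); (3, -3) → (69/17, 21/17)

image vertices: (92/17, 28/17), (-30/17, 16/17), (-28/17, 92/17), (30/17, -16/17), (69/17, 21/17)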